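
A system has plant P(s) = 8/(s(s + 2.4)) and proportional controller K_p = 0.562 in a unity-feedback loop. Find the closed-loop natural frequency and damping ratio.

ω_n = 2.12 rad/s, ζ = 0.566

The closed-loop denominator is s(s+2.4) + 0.562·8 = s² + 2.4s + 4.496.
Matching s² + 2ζω_n s + ω_n²: ω_n = √4.496 = 2.12 rad/s and 2ζω_n = 2.4, so ζ = 2.4/(2·2.12) = 0.566.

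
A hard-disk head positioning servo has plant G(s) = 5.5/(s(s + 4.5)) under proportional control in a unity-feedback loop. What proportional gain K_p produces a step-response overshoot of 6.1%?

K_p = 2.08

From %OS = 100·exp(−πζ/√(1−ζ²)) = 6.1%, ζ = −ln(0.061)/√(π²+ln²(0.061)) = 0.6649.
Characteristic equation s² + 4.5s + 5.5K_p = 0 gives ζ = 4.5/(2√(5.5K_p)).
Setting ζ = 0.6649: √(5.5K_p) = 4.5/(2·0.6649) = 3.384, so K_p = 11.45/5.5 = 2.08.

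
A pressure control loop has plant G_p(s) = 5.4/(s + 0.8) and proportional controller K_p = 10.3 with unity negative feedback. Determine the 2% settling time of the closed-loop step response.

T_s ≈ 0.0709 s

Closed-loop transfer function: T(s) = K_p·G_p(s)/(1 + K_p·G_p(s)) = 55.62/(s + 0.8 + 55.62) = 55.62/(s + 56.42).
Time constant τ = 1/56.42 = 0.01772 s, so the 2% settling time is about 4τ = 0.0709 s.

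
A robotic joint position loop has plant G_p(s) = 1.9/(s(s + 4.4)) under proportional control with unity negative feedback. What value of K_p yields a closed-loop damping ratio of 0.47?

K_p = 11.5

Closed-loop characteristic equation: s² + 4.4s + K_p·1.9 = 0.
So ω_n = √(1.9K_p) and 2ζω_n = 4.4, giving ζ = 4.4/(2√(1.9K_p)).
Setting ζ = 0.47: √(1.9K_p) = 4.4/(2·0.47) = 4.681, so K_p = 21.91/1.9 = 11.5.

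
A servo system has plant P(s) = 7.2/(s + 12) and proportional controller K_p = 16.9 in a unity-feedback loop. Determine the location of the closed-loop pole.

Closed-loop transfer function: T(s) = K_p·P(s)/(1 + K_p·P(s)) = 121.7/(s + 12 + 121.7) = 121.7/(s + 133.7).
The closed-loop pole is at s = −133.7.

s = -133.7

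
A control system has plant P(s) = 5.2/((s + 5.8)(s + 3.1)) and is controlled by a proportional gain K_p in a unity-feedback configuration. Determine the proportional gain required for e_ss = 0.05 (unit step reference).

K_p = 65.7

For a type-0 loop with proportional control, e_ss = 1/(1 + K_p·P(0)).
P(0) = 0.2892. Require 1/(1 + K_p·0.2892) = 0.05, so 1 + 0.2892·K_p = 20.
K_p = (20 − 1)/0.2892 = 65.7.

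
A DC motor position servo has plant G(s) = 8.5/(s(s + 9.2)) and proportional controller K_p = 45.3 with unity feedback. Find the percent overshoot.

46.9%

Closed-loop characteristic equation: s² + 9.2s + 385 = 0, so ω_n = 19.62 rad/s and ζ = 9.2/(2·19.62) = 0.2344.
%OS = 100·exp(−πζ/√(1−ζ²)) = 100·exp(−π·0.2344/√0.945) = 46.9%.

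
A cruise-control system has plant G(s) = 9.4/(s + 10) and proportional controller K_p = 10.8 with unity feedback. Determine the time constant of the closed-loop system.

τ = 0.00897 s

Closed-loop transfer function: T(s) = K_p·G(s)/(1 + K_p·G(s)) = 101.5/(s + 10 + 101.5) = 101.5/(s + 111.5).
Time constant τ = 1/111.5 = 0.00897 s.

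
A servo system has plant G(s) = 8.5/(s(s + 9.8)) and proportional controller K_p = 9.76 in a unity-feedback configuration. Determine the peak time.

T_p = 0.409 s

From 1 + K_pG(s) = 0: s² + 9.8s + 82.96 = 0 ⇒ ω_n = 9.108, ζ = 0.538.
Damped frequency ω_d = ω_n√(1−ζ²) = 7.678 rad/s, so peak time T_p = π/ω_d = 0.409 s.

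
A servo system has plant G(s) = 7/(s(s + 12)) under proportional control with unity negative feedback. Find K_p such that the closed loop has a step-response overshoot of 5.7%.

From %OS = 100·exp(−πζ/√(1−ζ²)) = 5.7%, ζ = −ln(0.057)/√(π²+ln²(0.057)) = 0.6738.
Characteristic equation s² + 12s + 7K_p = 0 gives ζ = 12/(2√(7K_p)).
Setting ζ = 0.6738: √(7K_p) = 12/(2·0.6738) = 8.905, so K_p = 79.3/7 = 11.3.

K_p = 11.3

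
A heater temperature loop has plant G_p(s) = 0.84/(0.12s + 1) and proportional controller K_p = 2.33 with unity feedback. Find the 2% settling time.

T_s ≈ 0.162 s

Closed loop: T(s) = K_p·G_p/(1+K_p·G_p) = 1.957/(0.12s + 1 + 1.957), with pole at s = −(1 + 1.957)/0.12 = −24.64.
τ = 1/24.64 = 0.04058 s, so 2% settling time ≈ 4τ = 0.162 s.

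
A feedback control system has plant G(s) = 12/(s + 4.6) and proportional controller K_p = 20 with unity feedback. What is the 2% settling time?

Closed-loop transfer function: T(s) = K_p·G(s)/(1 + K_p·G(s)) = 240/(s + 4.6 + 240) = 240/(s + 244.6).
Time constant τ = 1/244.6 = 0.004088 s, so the 2% settling time is about 4τ = 0.0164 s.

T_s ≈ 0.0164 s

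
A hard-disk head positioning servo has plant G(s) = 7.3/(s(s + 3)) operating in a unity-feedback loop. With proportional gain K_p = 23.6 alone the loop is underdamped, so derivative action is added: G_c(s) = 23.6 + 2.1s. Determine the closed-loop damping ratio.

ζ = 0.698

Forward path: (23.6 + 2.1s)·7.3/(s(s+3)). The closed-loop characteristic equation is s² + (3 + 7.3·2.1)s + 7.3·23.6 = 0.
That is s² + 18.33s + 172.3 = 0, so ω_n = 13.13 rad/s and ζ = 18.33/(2·13.13) = 0.6983.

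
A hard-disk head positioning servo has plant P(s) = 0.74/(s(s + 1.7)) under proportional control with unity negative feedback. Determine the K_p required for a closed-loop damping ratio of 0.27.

Closed-loop characteristic equation: s² + 1.7s + K_p·0.74 = 0.
So ω_n = √(0.74K_p) and 2ζω_n = 1.7, giving ζ = 1.7/(2√(0.74K_p)).
Setting ζ = 0.27: √(0.74K_p) = 1.7/(2·0.27) = 3.148, so K_p = 9.911/0.74 = 13.4.

K_p = 13.4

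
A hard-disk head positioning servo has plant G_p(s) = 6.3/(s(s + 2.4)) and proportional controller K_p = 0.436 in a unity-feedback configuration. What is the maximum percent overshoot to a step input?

The closed-loop denominator s² + 2.4s + 2.747 gives ω_n = √2.747 = 1.657 and ζ = 2.4/(2ω_n) = 0.724.
%OS = 100·exp(−πζ/√(1−ζ²)) = 100·exp(−π·0.724/√0.4758) = 3.7%.

3.7%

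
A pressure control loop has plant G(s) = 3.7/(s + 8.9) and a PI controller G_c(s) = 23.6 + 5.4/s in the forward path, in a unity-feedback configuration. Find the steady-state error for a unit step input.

The open loop G_c(s)G(s) has a pole at the origin (type 1), so the static position error constant is infinite and e_ss = 1/(1+∞) = 0.

0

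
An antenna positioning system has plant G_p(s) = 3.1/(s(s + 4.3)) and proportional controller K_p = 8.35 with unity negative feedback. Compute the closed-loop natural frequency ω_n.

With unity feedback the closed-loop characteristic equation is s² + 4.3s + 8.35·3.1 = s² + 4.3s + 25.88 = 0.
So ω_n² = 25.88 ⇒ ω_n = 5.088 rad/s, and ζ = 4.3/(2ω_n) = 0.423.

ω_n = 5.09 rad/s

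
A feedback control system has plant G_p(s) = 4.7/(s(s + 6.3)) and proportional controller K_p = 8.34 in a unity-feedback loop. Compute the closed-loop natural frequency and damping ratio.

1 + K_p·G_p(s) = 0 gives s² + 6.3s + 39.2 = 0.
Matching s² + 2ζω_n s + ω_n²: ω_n = √39.2 = 6.261 rad/s and 2ζω_n = 6.3, so ζ = 6.3/(2·6.261) = 0.503.

ω_n = 6.26 rad/s, ζ = 0.503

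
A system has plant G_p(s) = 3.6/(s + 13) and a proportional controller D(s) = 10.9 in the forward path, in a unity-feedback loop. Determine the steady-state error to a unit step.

0.249

The loop is type 0. Static position error constant K_pos = D(0)·G_p(0) = 10.9·0.2769 = 3.018.
Steady-state error to a unit step: e_ss = 1/(1+K_pos) = 1/4.018 = 0.249.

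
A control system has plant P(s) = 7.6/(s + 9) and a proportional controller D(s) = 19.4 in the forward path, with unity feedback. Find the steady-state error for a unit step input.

0.0575

The loop is type 0. Static position error constant K_pos = D(0)·P(0) = 19.4·0.8444 = 16.38.
Steady-state error to a unit step: e_ss = 1/(1+K_pos) = 1/17.38 = 0.0575.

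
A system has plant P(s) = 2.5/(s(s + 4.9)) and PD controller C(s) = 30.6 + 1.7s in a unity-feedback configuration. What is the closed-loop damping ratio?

Forward path: (30.6 + 1.7s)·2.5/(s(s+4.9)). The closed-loop characteristic equation is s² + (4.9 + 2.5·1.7)s + 2.5·30.6 = 0.
That is s² + 9.15s + 76.5 = 0, so ω_n = 8.746 rad/s and ζ = 9.15/(2·8.746) = 0.5231.

ζ = 0.523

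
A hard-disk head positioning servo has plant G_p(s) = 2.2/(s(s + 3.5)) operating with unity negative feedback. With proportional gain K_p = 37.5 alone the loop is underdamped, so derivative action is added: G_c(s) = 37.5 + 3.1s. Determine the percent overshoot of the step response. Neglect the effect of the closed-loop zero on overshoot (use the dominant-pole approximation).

Forward path: (37.5 + 3.1s)·2.2/(s(s+3.5)). The closed-loop characteristic equation is s² + (3.5 + 2.2·3.1)s + 2.2·37.5 = 0.
That is s² + 10.32s + 82.5 = 0, so ω_n = 9.083 rad/s and ζ = 10.32/(2·9.083) = 0.5681.
%OS = 100·exp(−πζ/√(1−ζ²)) = 11.4%.

11.4%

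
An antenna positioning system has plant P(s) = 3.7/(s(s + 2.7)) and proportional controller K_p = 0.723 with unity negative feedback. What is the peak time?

The closed-loop denominator s² + 2.7s + 2.675 gives ω_n = √2.675 = 1.636 and ζ = 2.7/(2ω_n) = 0.8254.
Damped frequency ω_d = ω_n√(1−ζ²) = 0.9234 rad/s, so peak time T_p = π/ω_d = 3.4 s.

T_p = 3.4 s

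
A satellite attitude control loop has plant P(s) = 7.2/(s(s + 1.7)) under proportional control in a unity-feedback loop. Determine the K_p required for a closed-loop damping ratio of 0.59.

K_p = 0.288

Closed-loop characteristic equation: s² + 1.7s + K_p·7.2 = 0.
So ω_n = √(7.2K_p) and 2ζω_n = 1.7, giving ζ = 1.7/(2√(7.2K_p)).
Setting ζ = 0.59: √(7.2K_p) = 1.7/(2·0.59) = 1.441, so K_p = 2.076/7.2 = 0.288.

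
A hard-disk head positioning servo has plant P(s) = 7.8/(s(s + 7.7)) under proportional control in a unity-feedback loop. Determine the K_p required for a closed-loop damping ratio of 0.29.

K_p = 22.6

Closed-loop characteristic equation: s² + 7.7s + K_p·7.8 = 0.
So ω_n = √(7.8K_p) and 2ζω_n = 7.7, giving ζ = 7.7/(2√(7.8K_p)).
Setting ζ = 0.29: √(7.8K_p) = 7.7/(2·0.29) = 13.28, so K_p = 176.2/7.8 = 22.6.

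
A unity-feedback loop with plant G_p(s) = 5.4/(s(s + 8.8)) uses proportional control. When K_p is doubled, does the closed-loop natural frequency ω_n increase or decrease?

ω_n = √(5.4·K_p), which grows with K_p.

increase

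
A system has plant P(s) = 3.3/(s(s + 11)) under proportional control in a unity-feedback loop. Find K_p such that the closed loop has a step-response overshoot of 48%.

K_p = 177

From %OS = 100·exp(−πζ/√(1−ζ²)) = 48%, ζ = −ln(0.48)/√(π²+ln²(0.48)) = 0.2275.
Characteristic equation s² + 11s + 3.3K_p = 0 gives ζ = 11/(2√(3.3K_p)).
Setting ζ = 0.2275: √(3.3K_p) = 11/(2·0.2275) = 24.18, so K_p = 584.5/3.3 = 177.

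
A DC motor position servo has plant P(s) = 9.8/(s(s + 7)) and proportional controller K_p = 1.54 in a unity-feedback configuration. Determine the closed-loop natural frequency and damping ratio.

ω_n = 3.88 rad/s, ζ = 0.901

The closed-loop denominator is s(s+7) + 1.54·9.8 = s² + 7s + 15.09.
So ω_n² = 15.09 ⇒ ω_n = 3.885 rad/s, and ζ = 7/(2ω_n) = 0.901.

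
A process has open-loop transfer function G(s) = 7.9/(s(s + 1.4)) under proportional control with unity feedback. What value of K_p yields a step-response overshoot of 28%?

From %OS = 100·exp(−πζ/√(1−ζ²)) = 28%, ζ = −ln(0.28)/√(π²+ln²(0.28)) = 0.3755.
Characteristic equation s² + 1.4s + 7.9K_p = 0 gives ζ = 1.4/(2√(7.9K_p)).
Setting ζ = 0.3755: √(7.9K_p) = 1.4/(2·0.3755) = 1.864, so K_p = 3.474/7.9 = 0.44.

K_p = 0.44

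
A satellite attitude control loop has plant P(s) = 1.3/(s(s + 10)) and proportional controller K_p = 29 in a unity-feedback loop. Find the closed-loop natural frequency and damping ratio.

The closed-loop denominator is s(s+10) + 29·1.3 = s² + 10s + 37.7.
So ω_n² = 37.7 ⇒ ω_n = 6.14 rad/s, and ζ = 10/(2ω_n) = 0.814.

ω_n = 6.14 rad/s, ζ = 0.814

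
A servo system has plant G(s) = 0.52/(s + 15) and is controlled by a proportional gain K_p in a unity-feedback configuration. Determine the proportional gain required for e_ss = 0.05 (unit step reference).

K_p = 548

For a type-0 loop with proportional control, e_ss = 1/(1 + K_p·G(0)).
G(0) = 0.03467. Require 1/(1 + K_p·0.03467) = 0.05, so 1 + 0.03467·K_p = 20.
K_p = (20 − 1)/0.03467 = 548.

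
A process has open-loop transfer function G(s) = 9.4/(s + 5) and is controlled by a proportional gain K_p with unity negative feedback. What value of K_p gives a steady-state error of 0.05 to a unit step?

K_p = 10.1

The loop is type 0, so e_ss(step) = 1/(1 + K_pos) with K_pos = K_p·G(0).
G(0) = 1.88. Require 1/(1 + K_p·1.88) = 0.05, so 1 + 1.88·K_p = 20.
K_p = (20 − 1)/1.88 = 10.1.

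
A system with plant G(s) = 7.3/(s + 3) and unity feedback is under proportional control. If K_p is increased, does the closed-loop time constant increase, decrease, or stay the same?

Closed-loop pole is at s = −(3+K_p·7.3); larger K_p moves it further left, so τ = 1/(3+K_p·7.3) decreases.

decrease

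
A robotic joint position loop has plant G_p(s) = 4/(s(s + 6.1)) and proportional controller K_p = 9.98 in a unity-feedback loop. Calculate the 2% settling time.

The closed-loop denominator s² + 6.1s + 39.92 gives ω_n = √39.92 = 6.318 and ζ = 6.1/(2ω_n) = 0.4827.
2% settling time T_s ≈ 4/(ζω_n) = 4/3.05 = 1.31 s.

T_s ≈ 1.31 s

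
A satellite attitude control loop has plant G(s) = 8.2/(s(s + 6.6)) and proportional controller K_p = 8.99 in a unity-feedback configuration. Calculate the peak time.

From 1 + K_pG(s) = 0: s² + 6.6s + 73.72 = 0 ⇒ ω_n = 8.586, ζ = 0.3844.
Damped frequency ω_d = ω_n√(1−ζ²) = 7.926 rad/s, so peak time T_p = π/ω_d = 0.396 s.

T_p = 0.396 s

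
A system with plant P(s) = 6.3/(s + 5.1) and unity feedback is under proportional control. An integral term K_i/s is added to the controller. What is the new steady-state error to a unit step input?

0

The integrator makes K_pos = lim_{s→0} C(s)G(s) infinite, so e_ss = 1/(1+K_pos) = 0.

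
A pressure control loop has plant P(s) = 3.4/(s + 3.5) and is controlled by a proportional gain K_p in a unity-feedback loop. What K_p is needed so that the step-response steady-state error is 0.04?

For a type-0 loop with proportional control, e_ss = 1/(1 + K_p·P(0)).
P(0) = 0.9714. Require 1/(1 + K_p·0.9714) = 0.04, so 1 + 0.9714·K_p = 25.
K_p = (25 − 1)/0.9714 = 24.7.

K_p = 24.7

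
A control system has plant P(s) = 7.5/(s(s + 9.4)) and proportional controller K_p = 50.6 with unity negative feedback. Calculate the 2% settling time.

T_s ≈ 0.851 s

From 1 + K_pP(s) = 0: s² + 9.4s + 379.5 = 0 ⇒ ω_n = 19.48, ζ = 0.2413.
2% settling time T_s ≈ 4/(ζω_n) = 4/4.7 = 0.851 s.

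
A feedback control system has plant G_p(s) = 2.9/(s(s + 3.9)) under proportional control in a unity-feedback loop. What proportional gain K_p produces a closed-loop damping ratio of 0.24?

K_p = 22.8

Closed-loop characteristic equation: s² + 3.9s + K_p·2.9 = 0.
So ω_n = √(2.9K_p) and 2ζω_n = 3.9, giving ζ = 3.9/(2√(2.9K_p)).
Setting ζ = 0.24: √(2.9K_p) = 3.9/(2·0.24) = 8.125, so K_p = 66.02/2.9 = 22.8.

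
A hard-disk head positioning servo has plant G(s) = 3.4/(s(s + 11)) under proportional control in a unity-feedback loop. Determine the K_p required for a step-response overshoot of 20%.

K_p = 42.8

From %OS = 100·exp(−πζ/√(1−ζ²)) = 20%, ζ = −ln(0.2)/√(π²+ln²(0.2)) = 0.4559.
Characteristic equation s² + 11s + 3.4K_p = 0 gives ζ = 11/(2√(3.4K_p)).
Setting ζ = 0.4559: √(3.4K_p) = 11/(2·0.4559) = 12.06, so K_p = 145.5/3.4 = 42.8.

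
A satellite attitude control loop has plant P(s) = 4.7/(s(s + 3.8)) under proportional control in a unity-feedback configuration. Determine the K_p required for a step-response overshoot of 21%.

K_p = 3.88

From %OS = 100·exp(−πζ/√(1−ζ²)) = 21%, ζ = −ln(0.21)/√(π²+ln²(0.21)) = 0.4449.
Characteristic equation s² + 3.8s + 4.7K_p = 0 gives ζ = 3.8/(2√(4.7K_p)).
Setting ζ = 0.4449: √(4.7K_p) = 3.8/(2·0.4449) = 4.271, so K_p = 18.24/4.7 = 3.88.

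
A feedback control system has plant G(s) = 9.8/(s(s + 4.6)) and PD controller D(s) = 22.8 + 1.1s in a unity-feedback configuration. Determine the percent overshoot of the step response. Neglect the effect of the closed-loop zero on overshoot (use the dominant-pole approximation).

15.2%

Forward path: (22.8 + 1.1s)·9.8/(s(s+4.6)). The closed-loop characteristic equation is s² + (4.6 + 9.8·1.1)s + 9.8·22.8 = 0.
That is s² + 15.38s + 223.4 = 0, so ω_n = 14.95 rad/s and ζ = 15.38/(2·14.95) = 0.5145.
%OS = 100·exp(−πζ/√(1−ζ²)) = 15.2%.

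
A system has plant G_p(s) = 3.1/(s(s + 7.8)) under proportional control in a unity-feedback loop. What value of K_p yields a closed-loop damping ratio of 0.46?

Closed-loop characteristic equation: s² + 7.8s + K_p·3.1 = 0.
So ω_n = √(3.1K_p) and 2ζω_n = 7.8, giving ζ = 7.8/(2√(3.1K_p)).
Setting ζ = 0.46: √(3.1K_p) = 7.8/(2·0.46) = 8.478, so K_p = 71.88/3.1 = 23.2.

K_p = 23.2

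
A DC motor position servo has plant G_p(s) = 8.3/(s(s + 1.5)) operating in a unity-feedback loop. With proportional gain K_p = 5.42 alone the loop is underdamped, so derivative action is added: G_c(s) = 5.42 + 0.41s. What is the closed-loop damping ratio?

ζ = 0.366

Forward path: (5.42 + 0.41s)·8.3/(s(s+1.5)). The closed-loop characteristic equation is s² + (1.5 + 8.3·0.41)s + 8.3·5.42 = 0.
That is s² + 4.903s + 44.99 = 0, so ω_n = 6.707 rad/s and ζ = 4.903/(2·6.707) = 0.3655.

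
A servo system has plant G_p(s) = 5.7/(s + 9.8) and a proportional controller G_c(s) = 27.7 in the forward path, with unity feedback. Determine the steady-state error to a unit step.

0.0584

The loop is type 0. Static position error constant K_pos = G_c(0)·G_p(0) = 27.7·0.5816 = 16.11.
Steady-state error to a unit step: e_ss = 1/(1+K_pos) = 1/17.11 = 0.0584.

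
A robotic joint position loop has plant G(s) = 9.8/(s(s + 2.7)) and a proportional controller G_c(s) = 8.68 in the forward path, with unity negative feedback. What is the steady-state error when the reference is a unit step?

The open loop G_c(s)G(s) has a pole at the origin (type 1), so the static position error constant is infinite and e_ss = 1/(1+∞) = 0.

0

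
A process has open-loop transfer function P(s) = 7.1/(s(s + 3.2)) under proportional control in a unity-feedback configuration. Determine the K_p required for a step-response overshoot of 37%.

K_p = 3.96

From %OS = 100·exp(−πζ/√(1−ζ²)) = 37%, ζ = −ln(0.37)/√(π²+ln²(0.37)) = 0.3017.
Characteristic equation s² + 3.2s + 7.1K_p = 0 gives ζ = 3.2/(2√(7.1K_p)).
Setting ζ = 0.3017: √(7.1K_p) = 3.2/(2·0.3017) = 5.303, so K_p = 28.12/7.1 = 3.96.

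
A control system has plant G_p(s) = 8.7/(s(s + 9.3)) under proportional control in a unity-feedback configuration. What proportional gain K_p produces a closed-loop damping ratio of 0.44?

Closed-loop characteristic equation: s² + 9.3s + K_p·8.7 = 0.
So ω_n = √(8.7K_p) and 2ζω_n = 9.3, giving ζ = 9.3/(2√(8.7K_p)).
Setting ζ = 0.44: √(8.7K_p) = 9.3/(2·0.44) = 10.57, so K_p = 111.7/8.7 = 12.8.

K_p = 12.8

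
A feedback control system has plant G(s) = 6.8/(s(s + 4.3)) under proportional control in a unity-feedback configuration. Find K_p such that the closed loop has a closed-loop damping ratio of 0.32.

Closed-loop characteristic equation: s² + 4.3s + K_p·6.8 = 0.
So ω_n = √(6.8K_p) and 2ζω_n = 4.3, giving ζ = 4.3/(2√(6.8K_p)).
Setting ζ = 0.32: √(6.8K_p) = 4.3/(2·0.32) = 6.719, so K_p = 45.14/6.8 = 6.64.

K_p = 6.64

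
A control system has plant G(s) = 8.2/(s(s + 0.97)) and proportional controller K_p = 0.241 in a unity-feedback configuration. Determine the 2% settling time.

Closed-loop characteristic equation: s² + 0.97s + 1.976 = 0, so ω_n = 1.406 rad/s and ζ = 0.97/(2·1.406) = 0.345.
2% settling time T_s ≈ 4/(ζω_n) = 4/0.485 = 8.25 s.

T_s ≈ 8.25 s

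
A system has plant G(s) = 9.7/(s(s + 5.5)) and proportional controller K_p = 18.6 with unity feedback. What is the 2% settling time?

T_s ≈ 1.45 s

The closed-loop denominator s² + 5.5s + 180.4 gives ω_n = √180.4 = 13.43 and ζ = 5.5/(2ω_n) = 0.2047.
2% settling time T_s ≈ 4/(ζω_n) = 4/2.75 = 1.45 s.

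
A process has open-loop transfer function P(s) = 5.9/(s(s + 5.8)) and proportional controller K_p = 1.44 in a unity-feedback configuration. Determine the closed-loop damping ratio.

ζ = 0.995

1 + K_p·P(s) = 0 gives s² + 5.8s + 8.496 = 0.
So ω_n² = 8.496 ⇒ ω_n = 2.915 rad/s, and ζ = 5.8/(2ω_n) = 0.995.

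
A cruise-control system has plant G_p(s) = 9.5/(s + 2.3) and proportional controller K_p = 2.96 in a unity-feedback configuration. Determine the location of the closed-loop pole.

s = -30.42

Closed-loop transfer function: T(s) = K_p·G_p(s)/(1 + K_p·G_p(s)) = 28.12/(s + 2.3 + 28.12) = 28.12/(s + 30.42).
The closed-loop pole is at s = −30.42.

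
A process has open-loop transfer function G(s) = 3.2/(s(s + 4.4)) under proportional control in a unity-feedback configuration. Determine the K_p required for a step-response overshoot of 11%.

From %OS = 100·exp(−πζ/√(1−ζ²)) = 11%, ζ = −ln(0.11)/√(π²+ln²(0.11)) = 0.5749.
Characteristic equation s² + 4.4s + 3.2K_p = 0 gives ζ = 4.4/(2√(3.2K_p)).
Setting ζ = 0.5749: √(3.2K_p) = 4.4/(2·0.5749) = 3.827, so K_p = 14.64/3.2 = 4.58.

K_p = 4.58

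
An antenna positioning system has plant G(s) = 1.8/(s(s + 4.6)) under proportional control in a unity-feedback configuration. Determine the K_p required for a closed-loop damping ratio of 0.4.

K_p = 18.4

Closed-loop characteristic equation: s² + 4.6s + K_p·1.8 = 0.
So ω_n = √(1.8K_p) and 2ζω_n = 4.6, giving ζ = 4.6/(2√(1.8K_p)).
Setting ζ = 0.4: √(1.8K_p) = 4.6/(2·0.4) = 5.75, so K_p = 33.06/1.8 = 18.4.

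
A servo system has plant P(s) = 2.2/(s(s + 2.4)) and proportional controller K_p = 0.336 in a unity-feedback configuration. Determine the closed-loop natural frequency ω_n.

ω_n = 0.86 rad/s

The closed-loop denominator is s(s+2.4) + 0.336·2.2 = s² + 2.4s + 0.7392.
So ω_n² = 0.7392 ⇒ ω_n = 0.8598 rad/s, and ζ = 2.4/(2ω_n) = 1.4.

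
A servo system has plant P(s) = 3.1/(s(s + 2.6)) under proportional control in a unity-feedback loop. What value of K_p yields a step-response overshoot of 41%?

From %OS = 100·exp(−πζ/√(1−ζ²)) = 41%, ζ = −ln(0.41)/√(π²+ln²(0.41)) = 0.273.
Characteristic equation s² + 2.6s + 3.1K_p = 0 gives ζ = 2.6/(2√(3.1K_p)).
Setting ζ = 0.273: √(3.1K_p) = 2.6/(2·0.273) = 4.762, so K_p = 22.67/3.1 = 7.31.

K_p = 7.31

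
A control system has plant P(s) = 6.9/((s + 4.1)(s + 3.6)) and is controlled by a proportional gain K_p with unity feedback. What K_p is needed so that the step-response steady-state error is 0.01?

K_p = 212

Steady-state error for a unit step on this type-0 loop is 1/(1 + K_p·P(0)).
P(0) = 0.4675. Require 1/(1 + K_p·0.4675) = 0.01, so 1 + 0.4675·K_p = 100.
K_p = (100 − 1)/0.4675 = 212.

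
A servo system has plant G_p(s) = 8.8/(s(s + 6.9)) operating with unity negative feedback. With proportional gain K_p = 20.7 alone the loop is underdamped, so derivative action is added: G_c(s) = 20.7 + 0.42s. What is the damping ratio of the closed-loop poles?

Forward path: (20.7 + 0.42s)·8.8/(s(s+6.9)). The closed-loop characteristic equation is s² + (6.9 + 8.8·0.42)s + 8.8·20.7 = 0.
That is s² + 10.6s + 182.2 = 0, so ω_n = 13.5 rad/s and ζ = 10.6/(2·13.5) = 0.3925.

ζ = 0.393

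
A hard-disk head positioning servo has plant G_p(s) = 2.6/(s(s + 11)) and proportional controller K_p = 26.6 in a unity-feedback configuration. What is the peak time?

The closed-loop denominator s² + 11s + 69.16 gives ω_n = √69.16 = 8.316 and ζ = 11/(2ω_n) = 0.6614.
Damped frequency ω_d = ω_n√(1−ζ²) = 6.238 rad/s, so peak time T_p = π/ω_d = 0.504 s.

T_p = 0.504 s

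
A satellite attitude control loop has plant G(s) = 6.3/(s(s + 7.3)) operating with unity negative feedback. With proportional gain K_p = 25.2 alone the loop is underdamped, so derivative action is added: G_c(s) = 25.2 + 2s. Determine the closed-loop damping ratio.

ζ = 0.79

Forward path: (25.2 + 2s)·6.3/(s(s+7.3)). The closed-loop characteristic equation is s² + (7.3 + 6.3·2)s + 6.3·25.2 = 0.
That is s² + 19.9s + 158.8 = 0, so ω_n = 12.6 rad/s and ζ = 19.9/(2·12.6) = 0.7897.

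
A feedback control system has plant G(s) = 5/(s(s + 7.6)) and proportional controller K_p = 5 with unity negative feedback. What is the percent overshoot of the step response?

Closed-loop characteristic equation: s² + 7.6s + 25 = 0, so ω_n = 5 rad/s and ζ = 7.6/(2·5) = 0.76.
%OS = 100·exp(−πζ/√(1−ζ²)) = 100·exp(−π·0.76/√0.4224) = 2.54%.

2.54%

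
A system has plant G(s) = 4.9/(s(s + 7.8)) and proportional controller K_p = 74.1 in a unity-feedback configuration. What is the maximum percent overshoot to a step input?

Closed-loop characteristic equation: s² + 7.8s + 363.1 = 0, so ω_n = 19.05 rad/s and ζ = 7.8/(2·19.05) = 0.2047.
%OS = 100·exp(−πζ/√(1−ζ²)) = 100·exp(−π·0.2047/√0.9581) = 51.8%.

51.8%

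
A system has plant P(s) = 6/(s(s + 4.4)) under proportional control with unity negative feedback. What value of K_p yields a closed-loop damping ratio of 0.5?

Closed-loop characteristic equation: s² + 4.4s + K_p·6 = 0.
So ω_n = √(6K_p) and 2ζω_n = 4.4, giving ζ = 4.4/(2√(6K_p)).
Setting ζ = 0.5: √(6K_p) = 4.4/(2·0.5) = 4.4, so K_p = 19.36/6 = 3.23.

K_p = 3.23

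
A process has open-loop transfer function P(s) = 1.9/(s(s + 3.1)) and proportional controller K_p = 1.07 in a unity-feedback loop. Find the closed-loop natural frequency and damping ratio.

1 + K_p·P(s) = 0 gives s² + 3.1s + 2.033 = 0.
Matching s² + 2ζω_n s + ω_n²: ω_n = √2.033 = 1.426 rad/s and 2ζω_n = 3.1, so ζ = 3.1/(2·1.426) = 1.09.

ω_n = 1.43 rad/s, ζ = 1.09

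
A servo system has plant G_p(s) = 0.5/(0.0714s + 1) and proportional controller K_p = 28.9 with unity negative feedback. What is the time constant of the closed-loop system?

Closed loop: T(s) = K_p·G_p/(1+K_p·G_p) = 14.45/(0.0714s + 1 + 14.45), with pole at s = −(1 + 14.45)/0.0714 = −216.4.
Closed-loop time constant τ = 1/216.4 = 0.00462 s.

τ = 0.00462 s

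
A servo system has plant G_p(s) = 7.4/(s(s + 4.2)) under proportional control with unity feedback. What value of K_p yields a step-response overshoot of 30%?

From %OS = 100·exp(−πζ/√(1−ζ²)) = 30%, ζ = −ln(0.3)/√(π²+ln²(0.3)) = 0.3579.
Characteristic equation s² + 4.2s + 7.4K_p = 0 gives ζ = 4.2/(2√(7.4K_p)).
Setting ζ = 0.3579: √(7.4K_p) = 4.2/(2·0.3579) = 5.868, so K_p = 34.44/7.4 = 4.65.

K_p = 4.65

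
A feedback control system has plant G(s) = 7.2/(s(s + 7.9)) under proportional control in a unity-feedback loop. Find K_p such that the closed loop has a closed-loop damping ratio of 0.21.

Closed-loop characteristic equation: s² + 7.9s + K_p·7.2 = 0.
So ω_n = √(7.2K_p) and 2ζω_n = 7.9, giving ζ = 7.9/(2√(7.2K_p)).
Setting ζ = 0.21: √(7.2K_p) = 7.9/(2·0.21) = 18.81, so K_p = 353.8/7.2 = 49.1.

K_p = 49.1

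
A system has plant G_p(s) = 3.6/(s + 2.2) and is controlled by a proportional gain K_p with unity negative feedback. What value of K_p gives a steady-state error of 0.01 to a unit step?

K_p = 60.5

The loop is type 0, so e_ss(step) = 1/(1 + K_pos) with K_pos = K_p·G_p(0).
G_p(0) = 1.636. Require 1/(1 + K_p·1.636) = 0.01, so 1 + 1.636·K_p = 100.
K_p = (100 − 1)/1.636 = 60.5.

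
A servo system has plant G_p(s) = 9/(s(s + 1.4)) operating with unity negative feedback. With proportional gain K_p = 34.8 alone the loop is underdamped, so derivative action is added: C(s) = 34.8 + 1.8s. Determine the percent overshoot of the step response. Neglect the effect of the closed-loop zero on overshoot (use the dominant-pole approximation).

16.5%

Forward path: (34.8 + 1.8s)·9/(s(s+1.4)). The closed-loop characteristic equation is s² + (1.4 + 9·1.8)s + 9·34.8 = 0.
That is s² + 17.6s + 313.2 = 0, so ω_n = 17.7 rad/s and ζ = 17.6/(2·17.7) = 0.4972.
%OS = 100·exp(−πζ/√(1−ζ²)) = 16.5%.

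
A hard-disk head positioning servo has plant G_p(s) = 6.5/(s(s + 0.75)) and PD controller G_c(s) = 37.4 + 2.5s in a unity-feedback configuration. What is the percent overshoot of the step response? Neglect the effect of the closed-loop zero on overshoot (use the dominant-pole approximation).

13%

Forward path: (37.4 + 2.5s)·6.5/(s(s+0.75)). The closed-loop characteristic equation is s² + (0.75 + 6.5·2.5)s + 6.5·37.4 = 0.
That is s² + 17s + 243.1 = 0, so ω_n = 15.59 rad/s and ζ = 17/(2·15.59) = 0.5452.
%OS = 100·exp(−πζ/√(1−ζ²)) = 13%.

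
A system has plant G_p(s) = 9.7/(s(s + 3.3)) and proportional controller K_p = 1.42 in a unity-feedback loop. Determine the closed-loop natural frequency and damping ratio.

ω_n = 3.71 rad/s, ζ = 0.445

The closed-loop denominator is s(s+3.3) + 1.42·9.7 = s² + 3.3s + 13.77.
Matching s² + 2ζω_n s + ω_n²: ω_n = √13.77 = 3.711 rad/s and 2ζω_n = 3.3, so ζ = 3.3/(2·3.711) = 0.445.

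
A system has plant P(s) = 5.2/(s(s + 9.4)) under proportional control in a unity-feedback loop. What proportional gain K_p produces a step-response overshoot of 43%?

K_p = 63.1

From %OS = 100·exp(−πζ/√(1−ζ²)) = 43%, ζ = −ln(0.43)/√(π²+ln²(0.43)) = 0.2594.
Characteristic equation s² + 9.4s + 5.2K_p = 0 gives ζ = 9.4/(2√(5.2K_p)).
Setting ζ = 0.2594: √(5.2K_p) = 9.4/(2·0.2594) = 18.12, so K_p = 328.2/5.2 = 63.1.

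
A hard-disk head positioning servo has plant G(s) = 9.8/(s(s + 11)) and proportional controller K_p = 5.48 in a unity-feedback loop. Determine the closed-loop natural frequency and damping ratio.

ω_n = 7.33 rad/s, ζ = 0.751

1 + K_p·G(s) = 0 gives s² + 11s + 53.7 = 0.
So ω_n² = 53.7 ⇒ ω_n = 7.328 rad/s, and ζ = 11/(2ω_n) = 0.751.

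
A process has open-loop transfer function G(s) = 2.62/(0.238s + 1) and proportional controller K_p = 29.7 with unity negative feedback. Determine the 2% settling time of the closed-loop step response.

Closed loop: T(s) = K_p·G/(1+K_p·G) = 77.81/(0.238s + 1 + 77.81), with pole at s = −(1 + 77.81)/0.238 = −331.2.
τ = 1/331.2 = 0.00302 s, so 2% settling time ≈ 4τ = 0.0121 s.

T_s ≈ 0.0121 s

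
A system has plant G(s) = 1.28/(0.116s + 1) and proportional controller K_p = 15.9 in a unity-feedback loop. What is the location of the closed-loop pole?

s = -184.1

Closed loop: T(s) = K_p·G/(1+K_p·G) = 20.35/(0.116s + 1 + 20.35), with pole at s = −(1 + 20.35)/0.116 = −184.1.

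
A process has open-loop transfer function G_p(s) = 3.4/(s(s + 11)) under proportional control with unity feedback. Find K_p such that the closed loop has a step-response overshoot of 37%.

K_p = 97.7

From %OS = 100·exp(−πζ/√(1−ζ²)) = 37%, ζ = −ln(0.37)/√(π²+ln²(0.37)) = 0.3017.
Characteristic equation s² + 11s + 3.4K_p = 0 gives ζ = 11/(2√(3.4K_p)).
Setting ζ = 0.3017: √(3.4K_p) = 11/(2·0.3017) = 18.23, so K_p = 332.3/3.4 = 97.7.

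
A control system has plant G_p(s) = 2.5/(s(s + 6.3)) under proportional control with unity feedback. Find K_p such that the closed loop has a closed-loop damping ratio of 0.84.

Closed-loop characteristic equation: s² + 6.3s + K_p·2.5 = 0.
So ω_n = √(2.5K_p) and 2ζω_n = 6.3, giving ζ = 6.3/(2√(2.5K_p)).
Setting ζ = 0.84: √(2.5K_p) = 6.3/(2·0.84) = 3.75, so K_p = 14.06/2.5 = 5.62.

K_p = 5.62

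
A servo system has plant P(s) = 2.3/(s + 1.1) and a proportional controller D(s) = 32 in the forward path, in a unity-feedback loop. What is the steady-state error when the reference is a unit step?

The loop is type 0. Static position error constant K_pos = D(0)·P(0) = 32·2.091 = 66.91.
Steady-state error to a unit step: e_ss = 1/(1+K_pos) = 1/67.91 = 0.0147.

0.0147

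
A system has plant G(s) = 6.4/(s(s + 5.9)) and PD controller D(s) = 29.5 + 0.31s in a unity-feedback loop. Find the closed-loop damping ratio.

Forward path: (29.5 + 0.31s)·6.4/(s(s+5.9)). The closed-loop characteristic equation is s² + (5.9 + 6.4·0.31)s + 6.4·29.5 = 0.
That is s² + 7.884s + 188.8 = 0, so ω_n = 13.74 rad/s and ζ = 7.884/(2·13.74) = 0.2869.

ζ = 0.287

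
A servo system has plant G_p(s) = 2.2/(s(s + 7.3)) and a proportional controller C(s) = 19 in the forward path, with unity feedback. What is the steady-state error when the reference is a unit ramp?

0.175

The loop has one pole at the origin (type 1). Velocity error constant K_v = lim_{s→0} s·C(s)G_p(s) = 19·2.2/7.3 = 5.726.
Steady-state error to a unit ramp: e_ss = 1/K_v = 0.175.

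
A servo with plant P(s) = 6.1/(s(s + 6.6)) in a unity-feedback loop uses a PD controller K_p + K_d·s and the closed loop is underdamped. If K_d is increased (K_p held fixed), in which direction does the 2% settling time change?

decrease

Characteristic equation s² + (6.6 + 6.1K_d)s + 6.1K_p = 0: raising K_d increases ζω_n = (6.6+6.1K_d)/2 while the loop stays underdamped, so T_s ≈ 4/(ζω_n) decreases.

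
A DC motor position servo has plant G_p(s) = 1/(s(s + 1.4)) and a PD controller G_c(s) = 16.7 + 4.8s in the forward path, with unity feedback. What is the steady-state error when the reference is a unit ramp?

The loop has one pole at the origin (type 1). Velocity error constant K_v = lim_{s→0} s·G_c(s)G_p(s) = 16.7·1/1.4 = 11.93.
Steady-state error to a unit ramp: e_ss = 1/K_v = 0.0838.

0.0838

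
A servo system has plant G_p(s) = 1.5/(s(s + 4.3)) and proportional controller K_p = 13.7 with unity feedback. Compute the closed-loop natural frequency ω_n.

ω_n = 4.53 rad/s

With unity feedback the closed-loop characteristic equation is s² + 4.3s + 13.7·1.5 = s² + 4.3s + 20.55 = 0.
So ω_n² = 20.55 ⇒ ω_n = 4.533 rad/s, and ζ = 4.3/(2ω_n) = 0.474.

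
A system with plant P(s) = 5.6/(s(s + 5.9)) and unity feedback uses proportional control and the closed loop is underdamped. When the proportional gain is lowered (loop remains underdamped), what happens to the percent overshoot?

ζ = 5.9/(2√(5.6K_p)) rises as K_p falls; higher damping means less overshoot.

decrease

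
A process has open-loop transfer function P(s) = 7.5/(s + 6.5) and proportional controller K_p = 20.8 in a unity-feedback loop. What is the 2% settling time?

Closed-loop transfer function: T(s) = K_p·P(s)/(1 + K_p·P(s)) = 156/(s + 6.5 + 156) = 156/(s + 162.5).
Time constant τ = 1/162.5 = 0.006154 s, so the 2% settling time is about 4τ = 0.0246 s.

T_s ≈ 0.0246 s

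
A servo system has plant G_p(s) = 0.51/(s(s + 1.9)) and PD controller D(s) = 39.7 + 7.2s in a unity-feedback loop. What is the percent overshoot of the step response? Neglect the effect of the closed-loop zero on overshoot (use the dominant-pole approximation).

Forward path: (39.7 + 7.2s)·0.51/(s(s+1.9)). The closed-loop characteristic equation is s² + (1.9 + 0.51·7.2)s + 0.51·39.7 = 0.
That is s² + 5.572s + 20.25 = 0, so ω_n = 4.5 rad/s and ζ = 5.572/(2·4.5) = 0.6192.
%OS = 100·exp(−πζ/√(1−ζ²)) = 8.4%.

8.4%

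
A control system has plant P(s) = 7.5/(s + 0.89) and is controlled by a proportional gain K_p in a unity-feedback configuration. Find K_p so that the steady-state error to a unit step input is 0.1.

The loop is type 0, so e_ss(step) = 1/(1 + K_pos) with K_pos = K_p·P(0).
P(0) = 8.427. Require 1/(1 + K_p·8.427) = 0.1, so 1 + 8.427·K_p = 10.
K_p = (10 − 1)/8.427 = 1.07.

K_p = 1.07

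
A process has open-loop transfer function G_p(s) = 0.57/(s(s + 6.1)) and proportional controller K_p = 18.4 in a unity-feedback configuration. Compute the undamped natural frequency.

ω_n = 3.24 rad/s

With unity feedback the closed-loop characteristic equation is s² + 6.1s + 18.4·0.57 = s² + 6.1s + 10.49 = 0.
Matching s² + 2ζω_n s + ω_n²: ω_n = √10.49 = 3.239 rad/s and 2ζω_n = 6.1, so ζ = 6.1/(2·3.239) = 0.942.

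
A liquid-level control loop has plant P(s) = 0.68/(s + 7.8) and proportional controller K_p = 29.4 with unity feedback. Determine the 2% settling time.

T_s ≈ 0.144 s

Closed-loop transfer function: T(s) = K_p·P(s)/(1 + K_p·P(s)) = 19.99/(s + 7.8 + 19.99) = 19.99/(s + 27.79).
Time constant τ = 1/27.79 = 0.03598 s, so the 2% settling time is about 4τ = 0.144 s.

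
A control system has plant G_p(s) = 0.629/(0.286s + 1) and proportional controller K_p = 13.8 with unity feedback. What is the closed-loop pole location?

Closed loop: T(s) = K_p·G_p/(1+K_p·G_p) = 8.68/(0.286s + 1 + 8.68), with pole at s = −(1 + 8.68)/0.286 = −33.85.

s = -33.85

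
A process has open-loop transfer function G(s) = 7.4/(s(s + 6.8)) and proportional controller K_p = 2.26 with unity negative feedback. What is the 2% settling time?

T_s ≈ 1.18 s

From 1 + K_pG(s) = 0: s² + 6.8s + 16.72 = 0 ⇒ ω_n = 4.089, ζ = 0.8314.
2% settling time T_s ≈ 4/(ζω_n) = 4/3.4 = 1.18 s.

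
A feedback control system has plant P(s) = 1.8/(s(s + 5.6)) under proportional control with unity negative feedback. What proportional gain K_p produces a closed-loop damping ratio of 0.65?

K_p = 10.3

Closed-loop characteristic equation: s² + 5.6s + K_p·1.8 = 0.
So ω_n = √(1.8K_p) and 2ζω_n = 5.6, giving ζ = 5.6/(2√(1.8K_p)).
Setting ζ = 0.65: √(1.8K_p) = 5.6/(2·0.65) = 4.308, so K_p = 18.56/1.8 = 10.3.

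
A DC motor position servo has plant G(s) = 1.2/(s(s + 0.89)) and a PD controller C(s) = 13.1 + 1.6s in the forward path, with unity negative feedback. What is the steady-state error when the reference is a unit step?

The open loop C(s)G(s) has a pole at the origin (type 1), so the static position error constant is infinite and e_ss = 1/(1+∞) = 0.

0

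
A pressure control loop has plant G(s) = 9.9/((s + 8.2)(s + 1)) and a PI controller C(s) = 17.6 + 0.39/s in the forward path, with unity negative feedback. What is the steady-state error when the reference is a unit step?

0

The open loop C(s)G(s) has a pole at the origin (type 1), so the static position error constant is infinite and e_ss = 1/(1+∞) = 0.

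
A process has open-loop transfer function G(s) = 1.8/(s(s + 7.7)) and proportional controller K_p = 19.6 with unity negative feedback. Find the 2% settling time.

The closed-loop denominator s² + 7.7s + 35.28 gives ω_n = √35.28 = 5.94 and ζ = 7.7/(2ω_n) = 0.6482.
2% settling time T_s ≈ 4/(ζω_n) = 4/3.85 = 1.04 s.

T_s ≈ 1.04 s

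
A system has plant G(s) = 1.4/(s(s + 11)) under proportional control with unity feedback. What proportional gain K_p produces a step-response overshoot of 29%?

K_p = 161

From %OS = 100·exp(−πζ/√(1−ζ²)) = 29%, ζ = −ln(0.29)/√(π²+ln²(0.29)) = 0.3666.
Characteristic equation s² + 11s + 1.4K_p = 0 gives ζ = 11/(2√(1.4K_p)).
Setting ζ = 0.3666: √(1.4K_p) = 11/(2·0.3666) = 15, so K_p = 225.1/1.4 = 161.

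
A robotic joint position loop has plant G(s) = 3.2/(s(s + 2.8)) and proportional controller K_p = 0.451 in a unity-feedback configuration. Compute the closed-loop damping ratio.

ζ = 1.17

With unity feedback the closed-loop characteristic equation is s² + 2.8s + 0.451·3.2 = s² + 2.8s + 1.443 = 0.
So ω_n² = 1.443 ⇒ ω_n = 1.201 rad/s, and ζ = 2.8/(2ω_n) = 1.17.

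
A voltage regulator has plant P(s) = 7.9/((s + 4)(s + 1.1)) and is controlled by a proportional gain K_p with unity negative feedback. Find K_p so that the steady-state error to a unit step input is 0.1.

K_p = 5.01

For a type-0 loop with proportional control, e_ss = 1/(1 + K_p·P(0)).
P(0) = 1.795. Require 1/(1 + K_p·1.795) = 0.1, so 1 + 1.795·K_p = 10.
K_p = (10 − 1)/1.795 = 5.01.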